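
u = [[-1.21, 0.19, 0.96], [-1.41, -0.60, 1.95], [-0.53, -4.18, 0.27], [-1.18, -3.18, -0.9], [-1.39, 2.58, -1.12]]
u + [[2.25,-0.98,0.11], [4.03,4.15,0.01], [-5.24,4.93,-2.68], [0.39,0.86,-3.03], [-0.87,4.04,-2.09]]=[[1.04, -0.79, 1.07], [2.62, 3.55, 1.96], [-5.77, 0.75, -2.41], [-0.79, -2.32, -3.93], [-2.26, 6.62, -3.21]]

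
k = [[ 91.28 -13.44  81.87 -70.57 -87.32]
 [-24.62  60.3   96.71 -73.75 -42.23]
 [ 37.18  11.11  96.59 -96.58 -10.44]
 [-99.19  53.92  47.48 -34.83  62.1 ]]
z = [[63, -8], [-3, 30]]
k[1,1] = 60.3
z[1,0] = -3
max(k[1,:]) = 96.71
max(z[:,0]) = 63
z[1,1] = 30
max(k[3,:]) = 62.1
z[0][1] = -8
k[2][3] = -96.58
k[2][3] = -96.58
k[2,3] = -96.58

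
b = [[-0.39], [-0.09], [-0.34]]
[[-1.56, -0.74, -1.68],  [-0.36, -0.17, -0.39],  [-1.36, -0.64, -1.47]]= b @ [[3.99, 1.89, 4.31]]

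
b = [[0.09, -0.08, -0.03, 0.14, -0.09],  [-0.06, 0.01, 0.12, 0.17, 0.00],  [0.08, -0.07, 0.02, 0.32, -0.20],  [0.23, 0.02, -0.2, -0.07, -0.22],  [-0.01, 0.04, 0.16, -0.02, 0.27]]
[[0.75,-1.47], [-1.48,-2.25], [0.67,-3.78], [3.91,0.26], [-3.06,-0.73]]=b@[[3.93, -6.82], [-1.92, -4.38], [-3.09, -8.91], [-5.03, -9.09], [-9.45, 2.29]]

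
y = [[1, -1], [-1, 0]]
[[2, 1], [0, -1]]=y@[[0, 1], [-2, 0]]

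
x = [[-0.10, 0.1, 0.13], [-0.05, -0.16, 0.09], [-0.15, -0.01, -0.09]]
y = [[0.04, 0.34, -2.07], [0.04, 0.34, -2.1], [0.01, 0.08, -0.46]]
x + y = [[-0.06,0.44,-1.94], [-0.01,0.18,-2.01], [-0.14,0.07,-0.55]]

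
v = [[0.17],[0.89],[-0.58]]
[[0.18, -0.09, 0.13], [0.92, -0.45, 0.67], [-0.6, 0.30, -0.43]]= v @ [[1.03, -0.51, 0.75]]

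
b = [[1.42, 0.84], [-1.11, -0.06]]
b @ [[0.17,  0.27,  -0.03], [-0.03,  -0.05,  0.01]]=[[0.22,0.34,-0.03], [-0.19,-0.30,0.03]]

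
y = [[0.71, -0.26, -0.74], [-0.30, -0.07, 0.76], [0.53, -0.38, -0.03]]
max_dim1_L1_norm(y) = 1.71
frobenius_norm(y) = 1.49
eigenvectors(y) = [[(0.63+0j),(0.63-0j),0.56+0.00j], [(-0.28-0.38j),(-0.28+0.38j),(0.78+0j)], [(0.44-0.44j),(0.44+0.44j),(0.28+0j)]]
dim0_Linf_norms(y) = [0.71, 0.38, 0.76]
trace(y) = 0.61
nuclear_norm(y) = 1.97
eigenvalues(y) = [(0.31+0.67j), (0.31-0.67j), (-0.01+0j)]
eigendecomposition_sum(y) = [[(0.36+0.03j), -0.13-0.15j, (-0.37+0.35j)], [-0.14-0.23j, (-0.03+0.14j), (0.38+0.07j)], [(0.27-0.23j), (-0.19-0.01j), (-0.02+0.5j)]] + [[0.36-0.03j, -0.13+0.15j, (-0.37-0.35j)], [-0.14+0.23j, -0.03-0.14j, (0.38-0.07j)], [0.27+0.23j, -0.19+0.01j, -0.02-0.50j]] + [[-0.01+0.00j, -0.01-0.00j, 0.01-0.00j], [(-0.01+0j), (-0.01-0j), 0.01-0.00j], [(-0+0j), -0.00-0.00j, 0.00-0.00j]]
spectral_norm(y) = 1.36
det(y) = -0.01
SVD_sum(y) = [[0.69,  -0.22,  -0.77], [-0.48,  0.16,  0.54], [0.29,  -0.09,  -0.33]] + [[0.03, -0.03, 0.03], [0.18, -0.22, 0.23], [0.24, -0.29, 0.29]] + [[-0.00, -0.0, -0.0], [-0.0, -0.0, -0.0], [0.0, 0.0, 0.0]]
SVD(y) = [[-0.78, -0.09, -0.63], [0.54, -0.61, -0.58], [-0.33, -0.79, 0.52]] @ diag([1.362413640618573, 0.6014495968477127, 0.009351700816977651]) @ [[-0.65, 0.21, 0.73], [-0.5, 0.61, -0.62], [0.57, 0.77, 0.29]]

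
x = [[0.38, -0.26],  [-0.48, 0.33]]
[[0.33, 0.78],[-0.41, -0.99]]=x@[[2.64,4.72], [2.59,3.88]]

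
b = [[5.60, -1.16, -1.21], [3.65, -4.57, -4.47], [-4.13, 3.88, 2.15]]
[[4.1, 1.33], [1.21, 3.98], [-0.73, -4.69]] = b @ [[0.8,  0.08], [1.04,  -1.54], [-0.68,  0.75]]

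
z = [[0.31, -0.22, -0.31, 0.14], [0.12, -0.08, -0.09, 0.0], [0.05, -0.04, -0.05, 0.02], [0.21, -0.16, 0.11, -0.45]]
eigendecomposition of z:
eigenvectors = [[-0.17, 0.91, 0.62, -0.35], [0.04, 0.32, 0.21, -0.84], [-0.02, 0.14, 0.65, 0.35], [0.98, 0.23, 0.38, 0.22]]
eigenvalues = [-0.5, 0.22, -0.0, 0.01]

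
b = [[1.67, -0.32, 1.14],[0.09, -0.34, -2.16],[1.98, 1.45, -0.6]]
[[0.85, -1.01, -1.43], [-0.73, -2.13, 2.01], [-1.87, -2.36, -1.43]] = b @ [[-0.03,-1.15,-0.43], [-1.04,0.31,-0.74], [0.50,0.89,-0.83]]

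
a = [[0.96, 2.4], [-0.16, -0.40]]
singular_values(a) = [2.62, 0.0]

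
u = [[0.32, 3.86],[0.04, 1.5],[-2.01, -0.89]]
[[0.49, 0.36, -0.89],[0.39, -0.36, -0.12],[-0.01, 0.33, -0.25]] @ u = [[1.96, 3.22], [0.35, 1.07], [0.51, 0.68]]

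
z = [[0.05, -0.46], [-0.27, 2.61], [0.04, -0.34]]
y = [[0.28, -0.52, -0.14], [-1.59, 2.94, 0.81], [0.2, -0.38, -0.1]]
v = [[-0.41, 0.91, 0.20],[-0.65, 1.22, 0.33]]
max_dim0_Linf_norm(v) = 1.22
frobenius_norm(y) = 3.52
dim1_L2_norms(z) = [0.46, 2.62, 0.34]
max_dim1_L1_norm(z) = 2.88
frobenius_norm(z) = 2.69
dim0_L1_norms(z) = [0.36, 3.41]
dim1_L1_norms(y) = [0.94, 5.34, 0.68]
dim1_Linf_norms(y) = [0.52, 2.94, 0.38]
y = z @ v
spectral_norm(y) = 3.52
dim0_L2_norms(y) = [1.63, 3.01, 0.83]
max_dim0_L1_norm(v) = 2.13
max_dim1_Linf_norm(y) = 2.94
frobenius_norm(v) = 1.75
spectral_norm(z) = 2.69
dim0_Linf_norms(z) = [0.27, 2.61]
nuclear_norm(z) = 2.69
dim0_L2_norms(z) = [0.28, 2.67]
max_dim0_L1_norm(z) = 3.41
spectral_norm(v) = 1.75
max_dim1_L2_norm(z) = 2.62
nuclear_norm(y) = 3.53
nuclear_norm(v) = 1.81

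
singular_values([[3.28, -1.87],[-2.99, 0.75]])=[4.83, 0.65]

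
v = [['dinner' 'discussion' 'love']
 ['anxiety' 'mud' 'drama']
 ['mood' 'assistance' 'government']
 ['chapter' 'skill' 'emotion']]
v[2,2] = 'government'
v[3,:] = ['chapter', 'skill', 'emotion']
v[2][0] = 'mood'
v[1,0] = 'anxiety'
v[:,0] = ['dinner', 'anxiety', 'mood', 'chapter']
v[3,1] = 'skill'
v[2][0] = 'mood'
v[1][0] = 'anxiety'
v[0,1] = 'discussion'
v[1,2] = 'drama'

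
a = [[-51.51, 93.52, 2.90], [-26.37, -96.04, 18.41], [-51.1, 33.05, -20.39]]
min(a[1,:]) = -96.04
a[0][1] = 93.52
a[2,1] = 33.05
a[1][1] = -96.04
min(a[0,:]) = -51.51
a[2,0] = -51.1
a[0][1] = 93.52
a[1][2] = 18.41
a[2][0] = -51.1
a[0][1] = 93.52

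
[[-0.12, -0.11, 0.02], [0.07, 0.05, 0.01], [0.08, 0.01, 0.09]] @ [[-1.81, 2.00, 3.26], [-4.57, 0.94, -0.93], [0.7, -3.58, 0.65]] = [[0.73, -0.42, -0.28], [-0.35, 0.15, 0.19], [-0.13, -0.15, 0.31]]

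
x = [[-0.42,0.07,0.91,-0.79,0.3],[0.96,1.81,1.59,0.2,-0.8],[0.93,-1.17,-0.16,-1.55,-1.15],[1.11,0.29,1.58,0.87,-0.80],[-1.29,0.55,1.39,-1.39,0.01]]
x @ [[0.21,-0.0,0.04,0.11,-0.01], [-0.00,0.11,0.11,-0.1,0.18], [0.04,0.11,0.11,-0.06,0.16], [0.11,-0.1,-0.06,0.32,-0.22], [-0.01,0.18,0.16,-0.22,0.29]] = [[-0.14, 0.24, 0.19, -0.43, 0.42],  [0.3, 0.21, 0.27, 0.07, 0.29],  [0.03, -0.2, -0.2, -0.01, -0.24],  [0.40, -0.03, 0.07, 0.45, -0.13],  [-0.37, 0.35, 0.25, -0.73, 0.64]]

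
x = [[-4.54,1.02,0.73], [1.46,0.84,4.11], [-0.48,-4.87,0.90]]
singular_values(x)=[5.1, 4.83, 4.16]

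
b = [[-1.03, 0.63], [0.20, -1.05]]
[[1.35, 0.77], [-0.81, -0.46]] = b @[[-0.95, -0.55], [0.59, 0.33]]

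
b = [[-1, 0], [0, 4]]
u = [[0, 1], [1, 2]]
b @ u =[[0, -1], [4, 8]]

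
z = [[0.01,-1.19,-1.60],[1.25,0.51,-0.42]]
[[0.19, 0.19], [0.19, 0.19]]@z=[[0.24,-0.13,-0.38], [0.24,-0.13,-0.38]]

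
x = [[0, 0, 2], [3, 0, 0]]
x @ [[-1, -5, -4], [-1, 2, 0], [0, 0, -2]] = [[0, 0, -4], [-3, -15, -12]]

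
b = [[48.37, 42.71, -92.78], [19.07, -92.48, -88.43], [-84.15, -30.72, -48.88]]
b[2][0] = -84.15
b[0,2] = -92.78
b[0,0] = 48.37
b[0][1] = 42.71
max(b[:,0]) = 48.37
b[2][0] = -84.15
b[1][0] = 19.07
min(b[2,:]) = -84.15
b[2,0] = -84.15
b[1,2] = -88.43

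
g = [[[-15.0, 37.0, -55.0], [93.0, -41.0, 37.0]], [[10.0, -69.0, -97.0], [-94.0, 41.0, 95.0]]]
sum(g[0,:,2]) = -18.0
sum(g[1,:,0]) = -84.0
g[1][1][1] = 41.0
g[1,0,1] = -69.0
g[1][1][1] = 41.0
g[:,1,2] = [37.0, 95.0]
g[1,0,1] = -69.0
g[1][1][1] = 41.0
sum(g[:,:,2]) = -20.0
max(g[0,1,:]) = 93.0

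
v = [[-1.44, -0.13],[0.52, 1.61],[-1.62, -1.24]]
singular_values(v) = [2.76, 1.22]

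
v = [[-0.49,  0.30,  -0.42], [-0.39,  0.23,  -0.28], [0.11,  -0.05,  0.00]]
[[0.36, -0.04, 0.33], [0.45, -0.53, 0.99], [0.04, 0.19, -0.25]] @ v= [[-0.12, 0.08, -0.14], [0.10, -0.04, -0.04], [-0.12, 0.07, -0.07]]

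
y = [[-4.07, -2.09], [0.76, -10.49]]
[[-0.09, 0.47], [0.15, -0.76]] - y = [[3.98, 2.56], [-0.61, 9.73]]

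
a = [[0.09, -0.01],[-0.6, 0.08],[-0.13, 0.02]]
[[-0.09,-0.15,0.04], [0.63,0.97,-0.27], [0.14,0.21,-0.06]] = a @ [[-0.89, -1.69, 0.2], [1.15, -0.50, -1.87]]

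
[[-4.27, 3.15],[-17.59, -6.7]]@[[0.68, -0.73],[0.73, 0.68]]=[[-0.60, 5.26], [-16.85, 8.28]]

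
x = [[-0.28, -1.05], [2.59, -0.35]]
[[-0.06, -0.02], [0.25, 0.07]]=x@[[0.10, 0.03],[0.03, 0.01]]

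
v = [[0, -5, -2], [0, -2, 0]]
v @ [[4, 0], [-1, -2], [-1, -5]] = [[7, 20], [2, 4]]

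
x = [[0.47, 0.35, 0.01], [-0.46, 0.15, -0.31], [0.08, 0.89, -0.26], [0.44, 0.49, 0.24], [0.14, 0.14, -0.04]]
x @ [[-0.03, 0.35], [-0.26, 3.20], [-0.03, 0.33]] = [[-0.11, 1.29],[-0.02, 0.22],[-0.23, 2.79],[-0.15, 1.80],[-0.04, 0.48]]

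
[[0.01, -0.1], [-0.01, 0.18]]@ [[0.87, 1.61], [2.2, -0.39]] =[[-0.21, 0.06],[0.39, -0.09]]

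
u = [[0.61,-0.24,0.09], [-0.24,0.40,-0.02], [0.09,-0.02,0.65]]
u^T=[[0.61,-0.24,0.09], [-0.24,0.40,-0.02], [0.09,-0.02,0.65]]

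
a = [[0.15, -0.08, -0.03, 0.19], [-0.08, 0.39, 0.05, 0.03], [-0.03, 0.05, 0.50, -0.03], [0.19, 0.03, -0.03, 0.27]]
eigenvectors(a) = [[0.8, 0.26, -0.54, 0.07], [0.2, -0.38, 0.23, 0.87], [-0.01, -0.86, -0.45, -0.25], [-0.57, 0.24, -0.67, 0.41]]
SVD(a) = [[-0.26, 0.54, 0.07, -0.8],[0.38, -0.23, 0.87, -0.2],[0.86, 0.45, -0.25, 0.01],[-0.24, 0.67, 0.41, 0.57]] @ diag([0.5393764711646764, 0.3935295377472036, 0.38349261131552353, 0.006398620227402984]) @ [[-0.26, 0.38, 0.86, -0.24], [0.54, -0.23, 0.45, 0.67], [0.07, 0.87, -0.25, 0.41], [0.8, 0.20, -0.01, -0.57]]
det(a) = -0.00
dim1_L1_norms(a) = [0.45, 0.55, 0.61, 0.52]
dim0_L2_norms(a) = [0.26, 0.4, 0.5, 0.33]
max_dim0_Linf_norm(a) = 0.5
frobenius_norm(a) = 0.77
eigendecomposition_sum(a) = [[-0.00, -0.0, 0.0, 0.00], [-0.0, -0.0, 0.00, 0.0], [0.00, 0.00, -0.0, -0.0], [0.0, 0.00, -0.00, -0.00]] + [[0.04, -0.05, -0.12, 0.03], [-0.05, 0.08, 0.17, -0.05], [-0.12, 0.17, 0.40, -0.11], [0.03, -0.05, -0.11, 0.03]] + [[0.12, -0.05, 0.10, 0.14],[-0.05, 0.02, -0.04, -0.06],[0.1, -0.04, 0.08, 0.12],[0.14, -0.06, 0.12, 0.18]] + [[0.0, 0.02, -0.01, 0.01], [0.02, 0.29, -0.08, 0.14], [-0.01, -0.08, 0.02, -0.04], [0.01, 0.14, -0.04, 0.07]]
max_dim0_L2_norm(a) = 0.5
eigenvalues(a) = [-0.01, 0.54, 0.39, 0.38]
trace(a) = 1.31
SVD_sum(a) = [[0.04, -0.05, -0.12, 0.03], [-0.05, 0.08, 0.17, -0.05], [-0.12, 0.17, 0.4, -0.11], [0.03, -0.05, -0.11, 0.03]] + [[0.12,-0.05,0.10,0.14], [-0.05,0.02,-0.04,-0.06], [0.10,-0.04,0.08,0.12], [0.14,-0.06,0.12,0.18]] + [[0.00,0.02,-0.01,0.01],[0.02,0.29,-0.08,0.14],[-0.01,-0.08,0.02,-0.04],[0.01,0.14,-0.04,0.07]] + [[-0.0,-0.00,0.00,0.00], [-0.0,-0.00,0.00,0.0], [0.00,0.0,-0.00,-0.00], [0.0,0.00,-0.0,-0.00]]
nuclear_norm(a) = 1.32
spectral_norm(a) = 0.54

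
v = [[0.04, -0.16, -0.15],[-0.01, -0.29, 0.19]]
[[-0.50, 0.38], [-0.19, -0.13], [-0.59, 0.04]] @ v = [[-0.02, -0.03, 0.15], [-0.01, 0.07, 0.0], [-0.02, 0.08, 0.10]]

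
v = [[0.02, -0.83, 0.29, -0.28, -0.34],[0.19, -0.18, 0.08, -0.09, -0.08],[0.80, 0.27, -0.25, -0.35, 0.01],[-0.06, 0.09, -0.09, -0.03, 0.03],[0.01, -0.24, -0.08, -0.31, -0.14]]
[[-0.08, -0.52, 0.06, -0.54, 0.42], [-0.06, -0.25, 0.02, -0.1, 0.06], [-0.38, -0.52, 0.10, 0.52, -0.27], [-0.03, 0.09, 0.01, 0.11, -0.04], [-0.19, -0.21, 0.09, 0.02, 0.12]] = v @ [[-0.11, -0.69, 0.12, 0.12, -0.13], [-0.2, 0.34, -0.46, 0.59, -0.56], [0.02, -0.18, -0.6, -0.63, -0.24], [0.68, 0.31, 0.06, -0.31, 0.22], [0.18, 0.25, 0.38, -0.12, -0.26]]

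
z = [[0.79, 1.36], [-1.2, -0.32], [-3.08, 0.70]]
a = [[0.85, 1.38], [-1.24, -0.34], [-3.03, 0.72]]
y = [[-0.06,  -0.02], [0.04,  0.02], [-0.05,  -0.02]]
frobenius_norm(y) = 0.09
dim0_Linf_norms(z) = [3.08, 1.36]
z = a + y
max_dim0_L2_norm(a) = 3.38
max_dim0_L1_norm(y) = 0.15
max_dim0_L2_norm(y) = 0.09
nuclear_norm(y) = 0.10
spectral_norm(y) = 0.09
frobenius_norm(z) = 3.74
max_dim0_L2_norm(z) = 3.4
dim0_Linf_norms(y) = [0.06, 0.02]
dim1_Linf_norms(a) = [1.38, 1.24, 3.03]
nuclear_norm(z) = 4.95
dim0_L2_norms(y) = [0.09, 0.03]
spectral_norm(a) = 3.39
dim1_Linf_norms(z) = [1.36, 1.2, 3.08]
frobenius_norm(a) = 3.74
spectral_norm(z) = 3.41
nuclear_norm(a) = 4.97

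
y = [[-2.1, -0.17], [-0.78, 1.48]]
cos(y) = [[-0.53, -0.03], [-0.13, 0.05]]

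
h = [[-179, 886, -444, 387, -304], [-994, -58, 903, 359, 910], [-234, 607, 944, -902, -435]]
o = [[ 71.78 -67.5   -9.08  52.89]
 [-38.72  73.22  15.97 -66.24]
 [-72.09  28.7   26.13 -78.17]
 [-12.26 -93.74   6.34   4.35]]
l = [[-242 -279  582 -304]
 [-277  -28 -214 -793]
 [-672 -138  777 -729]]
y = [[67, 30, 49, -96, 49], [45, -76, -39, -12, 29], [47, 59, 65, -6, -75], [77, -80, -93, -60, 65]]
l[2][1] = -138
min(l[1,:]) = -793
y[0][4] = 49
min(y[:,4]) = -75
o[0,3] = 52.89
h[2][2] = 944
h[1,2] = 903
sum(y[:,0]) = 236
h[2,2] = 944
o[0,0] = 71.78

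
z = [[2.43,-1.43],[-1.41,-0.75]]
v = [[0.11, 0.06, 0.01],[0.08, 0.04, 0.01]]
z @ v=[[0.15, 0.09, 0.01], [-0.22, -0.11, -0.02]]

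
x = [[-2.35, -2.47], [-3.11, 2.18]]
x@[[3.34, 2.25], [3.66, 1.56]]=[[-16.89, -9.14], [-2.41, -3.60]]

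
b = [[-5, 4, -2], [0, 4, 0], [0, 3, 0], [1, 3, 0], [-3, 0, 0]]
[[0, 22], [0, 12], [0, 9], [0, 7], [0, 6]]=b @ [[0, -2], [0, 3], [0, 0]]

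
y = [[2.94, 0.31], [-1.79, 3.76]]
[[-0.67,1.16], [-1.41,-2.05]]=y @[[-0.18, 0.43],[-0.46, -0.34]]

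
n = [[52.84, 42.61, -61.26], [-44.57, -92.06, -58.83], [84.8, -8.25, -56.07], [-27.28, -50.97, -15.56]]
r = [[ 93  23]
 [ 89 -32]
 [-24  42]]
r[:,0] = [93, 89, -24]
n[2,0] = 84.8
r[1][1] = -32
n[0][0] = 52.84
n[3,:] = [-27.28, -50.97, -15.56]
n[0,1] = 42.61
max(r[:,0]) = 93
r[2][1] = 42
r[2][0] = -24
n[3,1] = -50.97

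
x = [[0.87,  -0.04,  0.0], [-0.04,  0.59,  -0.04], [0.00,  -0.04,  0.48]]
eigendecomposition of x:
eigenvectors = [[0.99, 0.14, 0.03], [-0.14, 0.94, 0.32], [0.01, -0.32, 0.95]]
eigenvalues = [0.88, 0.6, 0.47]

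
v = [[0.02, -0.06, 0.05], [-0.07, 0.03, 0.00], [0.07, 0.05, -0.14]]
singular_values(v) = [0.17, 0.09, 0.01]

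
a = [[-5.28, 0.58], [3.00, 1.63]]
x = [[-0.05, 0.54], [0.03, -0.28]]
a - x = [[-5.23, 0.04], [2.97, 1.91]]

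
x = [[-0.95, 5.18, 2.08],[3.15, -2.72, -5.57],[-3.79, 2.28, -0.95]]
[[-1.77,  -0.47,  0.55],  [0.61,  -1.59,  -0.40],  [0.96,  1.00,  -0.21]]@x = [[-1.88, -6.64, -1.59], [-4.07, 6.57, 10.51], [3.03, 1.77, -3.37]]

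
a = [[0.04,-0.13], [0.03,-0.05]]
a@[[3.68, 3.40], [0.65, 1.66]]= [[0.06, -0.08],[0.08, 0.02]]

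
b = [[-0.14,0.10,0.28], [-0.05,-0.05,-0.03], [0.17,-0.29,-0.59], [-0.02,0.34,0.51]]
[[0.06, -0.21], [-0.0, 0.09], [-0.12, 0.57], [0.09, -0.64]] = b @ [[0.08, -0.22], [-0.29, -1.35], [0.37, -0.37]]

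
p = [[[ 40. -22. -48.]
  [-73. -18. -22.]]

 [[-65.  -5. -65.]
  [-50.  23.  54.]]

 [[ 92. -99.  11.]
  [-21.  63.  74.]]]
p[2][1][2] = 74.0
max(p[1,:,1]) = 23.0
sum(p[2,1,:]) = 116.0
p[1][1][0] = -50.0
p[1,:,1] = [-5.0, 23.0]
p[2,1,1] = 63.0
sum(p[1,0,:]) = -135.0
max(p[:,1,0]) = -21.0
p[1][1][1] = 23.0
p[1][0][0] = -65.0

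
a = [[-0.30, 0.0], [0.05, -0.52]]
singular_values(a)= [0.52, 0.3]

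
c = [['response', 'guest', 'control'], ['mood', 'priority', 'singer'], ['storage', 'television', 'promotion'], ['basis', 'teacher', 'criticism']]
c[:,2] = ['control', 'singer', 'promotion', 'criticism']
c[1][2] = 'singer'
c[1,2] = 'singer'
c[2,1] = 'television'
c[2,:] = ['storage', 'television', 'promotion']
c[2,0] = 'storage'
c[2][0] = 'storage'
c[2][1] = 'television'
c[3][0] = 'basis'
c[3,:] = ['basis', 'teacher', 'criticism']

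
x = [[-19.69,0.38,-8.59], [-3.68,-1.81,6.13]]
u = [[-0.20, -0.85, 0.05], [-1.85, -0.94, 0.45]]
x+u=[[-19.89,-0.47,-8.54], [-5.53,-2.75,6.58]]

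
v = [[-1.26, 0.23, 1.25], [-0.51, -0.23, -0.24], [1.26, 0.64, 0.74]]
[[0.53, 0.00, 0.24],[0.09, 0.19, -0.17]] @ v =[[-0.37, 0.28, 0.84], [-0.42, -0.13, -0.06]]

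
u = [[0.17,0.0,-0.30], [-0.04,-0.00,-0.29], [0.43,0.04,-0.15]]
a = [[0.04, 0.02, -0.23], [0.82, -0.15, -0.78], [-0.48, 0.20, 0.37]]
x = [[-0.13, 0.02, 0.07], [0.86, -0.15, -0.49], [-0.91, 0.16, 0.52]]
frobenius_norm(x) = 1.47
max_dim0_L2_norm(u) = 0.46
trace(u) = 0.02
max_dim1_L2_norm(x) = 1.06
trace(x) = 0.24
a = u + x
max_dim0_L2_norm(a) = 0.95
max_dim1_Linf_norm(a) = 0.82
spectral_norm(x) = 1.47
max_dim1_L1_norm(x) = 1.59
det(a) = -0.02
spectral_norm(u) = 0.56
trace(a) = 0.26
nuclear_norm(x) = 1.47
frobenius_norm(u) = 0.64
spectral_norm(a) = 1.31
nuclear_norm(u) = 0.89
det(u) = 0.00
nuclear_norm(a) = 1.56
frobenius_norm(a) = 1.33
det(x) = -0.00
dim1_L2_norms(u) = [0.34, 0.29, 0.46]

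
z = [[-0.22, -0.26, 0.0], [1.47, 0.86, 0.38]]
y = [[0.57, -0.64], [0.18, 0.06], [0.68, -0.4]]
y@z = [[-1.07, -0.7, -0.24], [0.05, 0.0, 0.02], [-0.74, -0.52, -0.15]]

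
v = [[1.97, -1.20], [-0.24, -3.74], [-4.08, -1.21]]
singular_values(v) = [4.76, 3.85]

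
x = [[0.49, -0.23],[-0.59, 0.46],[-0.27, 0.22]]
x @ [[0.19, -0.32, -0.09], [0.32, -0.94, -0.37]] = [[0.02,0.06,0.04], [0.04,-0.24,-0.12], [0.02,-0.12,-0.06]]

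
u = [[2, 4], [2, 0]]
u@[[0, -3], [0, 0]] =[[0, -6], [0, -6]]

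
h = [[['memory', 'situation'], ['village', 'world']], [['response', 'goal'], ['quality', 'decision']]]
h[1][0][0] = 'response'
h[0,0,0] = 'memory'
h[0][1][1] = 'world'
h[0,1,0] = 'village'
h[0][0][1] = 'situation'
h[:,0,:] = [['memory', 'situation'], ['response', 'goal']]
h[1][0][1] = 'goal'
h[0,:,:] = [['memory', 'situation'], ['village', 'world']]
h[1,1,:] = ['quality', 'decision']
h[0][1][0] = 'village'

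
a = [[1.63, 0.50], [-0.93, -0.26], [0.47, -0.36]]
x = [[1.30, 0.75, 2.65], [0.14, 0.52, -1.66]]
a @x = [[2.19, 1.48, 3.49],[-1.25, -0.83, -2.03],[0.56, 0.17, 1.84]]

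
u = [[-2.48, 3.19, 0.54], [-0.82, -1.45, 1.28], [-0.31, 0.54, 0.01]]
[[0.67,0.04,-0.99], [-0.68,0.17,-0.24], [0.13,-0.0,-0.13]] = u@ [[0.14, -0.09, 0.38], [0.33, -0.06, -0.02], [-0.07, 0.01, 0.03]]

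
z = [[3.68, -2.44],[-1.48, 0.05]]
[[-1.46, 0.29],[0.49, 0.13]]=z@[[-0.33,-0.1], [0.1,-0.27]]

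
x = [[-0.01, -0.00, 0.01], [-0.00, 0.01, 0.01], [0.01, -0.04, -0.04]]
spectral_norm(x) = 0.06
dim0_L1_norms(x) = [0.02, 0.05, 0.06]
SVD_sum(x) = [[-0.00, 0.01, 0.01], [-0.0, 0.01, 0.01], [0.01, -0.04, -0.04]] + [[-0.01, -0.01, 0.00],[0.00, 0.00, -0.00],[-0.00, -0.0, 0.00]] + [[0.00, -0.0, 0.0], [0.00, -0.00, 0.0], [0.0, -0.00, 0.0]]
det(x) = -0.00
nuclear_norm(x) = 0.07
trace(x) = -0.04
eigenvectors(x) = [[-0.36+0.00j,  (-0.67+0j),  -0.67-0.00j], [-0.20+0.00j,  0.27+0.36j,  0.27-0.36j], [(0.91+0j),  -0.50-0.32j,  -0.50+0.32j]]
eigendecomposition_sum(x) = [[(-0.01+0j), 0.01-0.00j, (0.01-0j)], [-0.00+0.00j, 0.01-0.00j, (0.01-0j)], [(0.01-0j), (-0.03+0j), (-0.04+0j)]] + [[-0.00+0.00j, -0.01-0.00j, (-0+0j)], [0j, 0.00+0.00j, 0j], [(-0+0j), -0.00-0.00j, -0.00-0.00j]] + [[(-0-0j), -0.01+0.00j, (-0-0j)], [-0j, -0j, 0.00-0.00j], [-0.00-0.00j, -0.00+0.00j, (-0+0j)]]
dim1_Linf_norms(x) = [0.01, 0.01, 0.04]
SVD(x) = [[-0.15,0.97,0.17], [-0.23,-0.2,0.95], [0.96,0.10,0.26]] @ diag([0.05976012707848828, 0.011247840673724117, 0.001487713595235837]) @ [[0.19, -0.68, -0.71], [-0.77, -0.54, 0.32], [0.60, -0.49, 0.63]]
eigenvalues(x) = [(-0.04+0j), (-0+0j), (-0-0j)]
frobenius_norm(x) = 0.06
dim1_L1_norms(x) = [0.02, 0.02, 0.09]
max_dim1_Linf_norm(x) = 0.04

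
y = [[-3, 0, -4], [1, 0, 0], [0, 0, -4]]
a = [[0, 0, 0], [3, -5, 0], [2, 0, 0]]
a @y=[[0, 0, 0], [-14, 0, -12], [-6, 0, -8]]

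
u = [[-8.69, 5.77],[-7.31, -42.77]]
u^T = [[-8.69, -7.31], [5.77, -42.77]]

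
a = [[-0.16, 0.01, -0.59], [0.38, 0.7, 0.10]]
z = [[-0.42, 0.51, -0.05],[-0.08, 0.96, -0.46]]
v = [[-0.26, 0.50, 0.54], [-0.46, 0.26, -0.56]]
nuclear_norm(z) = 1.57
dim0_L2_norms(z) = [0.43, 1.09, 0.46]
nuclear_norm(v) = 1.55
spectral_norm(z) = 1.20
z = v + a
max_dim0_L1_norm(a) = 0.71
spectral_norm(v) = 0.81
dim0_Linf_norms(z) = [0.42, 0.96, 0.46]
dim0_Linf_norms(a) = [0.38, 0.7, 0.59]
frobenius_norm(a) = 1.01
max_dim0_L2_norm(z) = 1.09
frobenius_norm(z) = 1.26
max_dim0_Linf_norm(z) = 0.96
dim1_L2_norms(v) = [0.78, 0.77]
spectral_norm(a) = 0.83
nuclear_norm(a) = 1.40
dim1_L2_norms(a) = [0.61, 0.8]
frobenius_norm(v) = 1.10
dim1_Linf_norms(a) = [0.59, 0.7]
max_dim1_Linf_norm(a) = 0.7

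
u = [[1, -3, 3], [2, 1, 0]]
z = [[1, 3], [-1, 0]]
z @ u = [[7, 0, 3], [-1, 3, -3]]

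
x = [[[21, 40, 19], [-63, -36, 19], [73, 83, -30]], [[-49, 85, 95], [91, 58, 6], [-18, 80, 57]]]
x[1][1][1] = 58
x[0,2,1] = 83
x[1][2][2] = 57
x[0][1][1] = -36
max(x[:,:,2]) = 95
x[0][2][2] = -30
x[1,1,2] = 6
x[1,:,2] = [95, 6, 57]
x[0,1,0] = -63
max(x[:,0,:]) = 95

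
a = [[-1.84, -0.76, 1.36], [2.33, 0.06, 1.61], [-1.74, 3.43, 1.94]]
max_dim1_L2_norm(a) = 4.31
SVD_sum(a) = [[-0.58, 0.76, 0.50], [0.25, -0.33, -0.22], [-2.29, 3.00, 1.96]] + [[-1.02,-0.44,-0.52], [2.2,0.94,1.13], [0.50,0.22,0.26]] + [[-0.24, -1.09, 1.38],[-0.12, -0.55, 0.7],[0.05, 0.22, -0.27]]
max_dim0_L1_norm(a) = 5.91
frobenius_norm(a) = 5.69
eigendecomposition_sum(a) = [[(-0.94+0.97j),(-0.57-0.65j),(0.48+0.2j)], [1.11+0.85j,-0.59+0.66j,(0.15-0.52j)], [(-0.97-0.89j),0.62-0.57j,(-0.18+0.48j)]] + [[(-0.94-0.97j), (-0.57+0.65j), 0.48-0.20j], [(1.11-0.85j), (-0.59-0.66j), 0.15+0.52j], [-0.97+0.89j, (0.62+0.57j), -0.18-0.48j]] + [[0.03+0.00j, 0.38+0.00j, (0.39+0j)], [0.12+0.00j, 1.25+0.00j, 1.31+0.00j], [0.20+0.00j, (2.2+0j), 2.31+0.00j]]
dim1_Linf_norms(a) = [1.84, 2.33, 3.43]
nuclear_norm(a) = 9.41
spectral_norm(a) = 4.41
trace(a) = 0.16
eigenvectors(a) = [[0.07-0.57j, (0.07+0.57j), 0.15+0.00j],  [(-0.59+0j), (-0.59-0j), (0.49+0j)],  [(0.56+0.05j), 0.56-0.05j, (0.86+0j)]]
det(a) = 26.52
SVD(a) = [[-0.25, 0.41, -0.88], [0.11, -0.89, -0.45], [-0.96, -0.20, 0.17]] @ diag([4.411244785218841, 2.974823088524843, 2.0211004519466824]) @ [[0.54, -0.71, -0.46], [-0.83, -0.36, -0.43], [0.14, 0.61, -0.78]]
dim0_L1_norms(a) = [5.91, 4.25, 4.91]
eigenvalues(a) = [(-1.72+2.11j), (-1.72-2.11j), (3.59+0j)]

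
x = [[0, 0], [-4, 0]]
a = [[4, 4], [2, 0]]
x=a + [[-4, -4], [-6, 0]]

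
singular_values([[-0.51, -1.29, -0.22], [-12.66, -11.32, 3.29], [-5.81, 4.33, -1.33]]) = [17.38, 7.28, 0.57]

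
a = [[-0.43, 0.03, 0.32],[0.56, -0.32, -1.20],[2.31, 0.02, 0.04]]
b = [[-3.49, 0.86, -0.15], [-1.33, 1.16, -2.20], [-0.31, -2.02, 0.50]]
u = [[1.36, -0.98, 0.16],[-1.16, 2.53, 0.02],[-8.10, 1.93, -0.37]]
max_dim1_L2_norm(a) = 2.31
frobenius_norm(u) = 8.95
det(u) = 2.17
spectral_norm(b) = 4.16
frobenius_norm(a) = 2.74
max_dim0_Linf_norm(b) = 3.49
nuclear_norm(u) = 10.99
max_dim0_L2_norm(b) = 3.75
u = a @ b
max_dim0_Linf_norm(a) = 2.31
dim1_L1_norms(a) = [0.78, 2.08, 2.37]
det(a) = 0.15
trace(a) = -0.71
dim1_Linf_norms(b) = [3.49, 2.2, 2.02]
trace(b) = -1.83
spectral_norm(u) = 8.67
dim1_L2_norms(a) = [0.54, 1.36, 2.31]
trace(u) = 3.52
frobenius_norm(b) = 5.03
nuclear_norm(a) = 3.72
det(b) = 14.19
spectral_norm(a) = 2.44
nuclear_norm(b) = 8.01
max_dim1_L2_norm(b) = 3.6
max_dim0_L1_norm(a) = 3.3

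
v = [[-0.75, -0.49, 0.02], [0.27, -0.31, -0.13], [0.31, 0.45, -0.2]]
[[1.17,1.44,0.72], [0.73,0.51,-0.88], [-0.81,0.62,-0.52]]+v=[[0.42, 0.95, 0.74], [1.00, 0.20, -1.01], [-0.50, 1.07, -0.72]]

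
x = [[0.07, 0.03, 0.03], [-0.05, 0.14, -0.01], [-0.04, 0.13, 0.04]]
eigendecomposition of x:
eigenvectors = [[(-0.36+0.39j), -0.36-0.39j, -0.56+0.00j], [(-0.46-0.17j), -0.46+0.17j, (-0.19+0j)], [-0.69+0.00j, -0.69-0.00j, 0.81+0.00j]]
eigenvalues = [(0.11+0.05j), (0.11-0.05j), (0.04+0j)]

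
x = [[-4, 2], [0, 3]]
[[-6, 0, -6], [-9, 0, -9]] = x@[[0, 0, 0], [-3, 0, -3]]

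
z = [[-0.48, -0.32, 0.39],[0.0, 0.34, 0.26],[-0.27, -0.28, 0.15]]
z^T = [[-0.48, 0.00, -0.27], [-0.32, 0.34, -0.28], [0.39, 0.26, 0.15]]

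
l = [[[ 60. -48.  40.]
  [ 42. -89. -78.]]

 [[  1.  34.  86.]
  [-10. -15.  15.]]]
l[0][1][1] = -89.0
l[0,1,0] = 42.0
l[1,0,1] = 34.0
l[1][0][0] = 1.0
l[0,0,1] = -48.0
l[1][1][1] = -15.0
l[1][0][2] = 86.0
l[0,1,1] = -89.0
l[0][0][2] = 40.0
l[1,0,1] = 34.0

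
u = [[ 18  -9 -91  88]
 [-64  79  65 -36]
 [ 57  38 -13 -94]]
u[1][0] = -64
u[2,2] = -13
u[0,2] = -91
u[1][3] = -36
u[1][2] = 65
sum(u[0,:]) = 6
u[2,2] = -13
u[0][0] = 18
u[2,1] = 38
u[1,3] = -36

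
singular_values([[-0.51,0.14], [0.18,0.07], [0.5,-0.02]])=[0.74, 0.13]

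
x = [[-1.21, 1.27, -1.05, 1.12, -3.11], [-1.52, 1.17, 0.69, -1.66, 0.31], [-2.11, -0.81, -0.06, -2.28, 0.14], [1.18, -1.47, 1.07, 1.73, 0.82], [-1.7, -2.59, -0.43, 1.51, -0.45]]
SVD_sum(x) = [[-0.70, 0.59, -0.15, -0.87, -0.3], [-1.23, 1.04, -0.26, -1.53, -0.53], [-1.21, 1.02, -0.26, -1.5, -0.52], [1.47, -1.25, 0.32, 1.84, 0.63], [0.6, -0.51, 0.13, 0.74, 0.26]] + [[-1.01, -0.00, -1.13, 1.89, -2.59],[0.26, 0.00, 0.29, -0.48, 0.66],[0.20, 0.0, 0.22, -0.37, 0.51],[0.1, 0.0, 0.11, -0.19, 0.26],[-0.50, -0.00, -0.56, 0.93, -1.28]] + [[0.52, 0.67, -0.01, 0.08, -0.14], [-0.14, -0.18, 0.0, -0.02, 0.04], [-1.3, -1.66, 0.03, -0.21, 0.34], [-0.24, -0.31, 0.0, -0.04, 0.06], [-1.70, -2.18, 0.03, -0.27, 0.44]] + [[-0.08, 0.06, 0.16, 0.07, 0.01], [-0.36, 0.27, 0.73, 0.33, 0.06], [0.10, -0.07, -0.20, -0.09, -0.02], [-0.25, 0.18, 0.49, 0.22, 0.04], [-0.03, 0.03, 0.07, 0.03, 0.01]] + [[0.05, -0.05, 0.08, -0.06, -0.09], [-0.04, 0.04, -0.07, 0.05, 0.08], [0.10, -0.1, 0.15, -0.11, -0.18], [0.09, -0.09, 0.14, -0.10, -0.17], [-0.07, 0.07, -0.1, 0.07, 0.13]]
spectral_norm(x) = 4.58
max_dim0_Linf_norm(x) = 3.11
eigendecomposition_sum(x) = [[-2.19-0.00j,(-0.42+0j),(-0.84-0j),(0.48-0j),-1.93+0.00j],[-0.21-0.00j,(-0.04+0j),-0.08-0.00j,0.05-0.00j,-0.19+0.00j],[(-0.72-0j),(-0.14+0j),-0.27-0.00j,0.16-0.00j,-0.63+0.00j],[0.75+0.00j,0.14-0.00j,0.29+0.00j,(-0.16+0j),(0.66-0j)],[-1.58-0.00j,(-0.3+0j),(-0.6-0j),(0.34-0j),(-1.39+0j)]] + [[(0.41+1.94j),0.72-0.89j,0.64+0.43j,0.40+3.41j,-0.77-1.15j], [(-1.07+0.12j),(0.45+0.44j),-0.27+0.33j,(-1.87+0.03j),(0.66-0.35j)], [-0.18-0.20j,(-0.02+0.15j),-0.11-0.01j,-0.28-0.38j,0.17+0.08j], [(0.06-1.74j),(-0.8+0.61j),-0.46-0.51j,0.38-3.00j,0.41+1.14j], [(-0.14-2.57j),(-1.1+1j),(-0.74-0.69j),0.17-4.46j,0.76+1.63j]] + [[0.41-1.94j, (0.72+0.89j), 0.64-0.43j, 0.40-3.41j, -0.77+1.15j], [(-1.07-0.12j), (0.45-0.44j), -0.27-0.33j, (-1.87-0.03j), 0.66+0.35j], [-0.18+0.20j, (-0.02-0.15j), (-0.11+0.01j), -0.28+0.38j, (0.17-0.08j)], [0.06+1.74j, -0.80-0.61j, (-0.46+0.51j), (0.38+3j), (0.41-1.14j)], [(-0.14+2.57j), -1.10-1.00j, -0.74+0.69j, 0.17+4.46j, 0.76-1.63j]] + [[(0.08-0.67j), (0.13-0.33j), -0.75-0.35j, -0.07-1.40j, 0.18+0.46j], [0.42+0.42j, 0.16+0.27j, 0.66-0.33j, (1.02+0.72j), (-0.42-0.13j)], [(-0.52+0.35j), -0.31+0.11j, 0.21+0.74j, (-0.94+0.91j), 0.22-0.41j], [0.16+0.67j, -0.01+0.37j, 0.85+0.08j, (0.57+1.33j), -0.33-0.38j], [0.08+0.68j, -0.05+0.36j, 0.83+0.17j, (0.41+1.37j), -0.29-0.41j]] + [[0.08+0.67j, 0.13+0.33j, -0.75+0.35j, (-0.07+1.4j), (0.18-0.46j)], [0.42-0.42j, 0.16-0.27j, 0.66+0.33j, (1.02-0.72j), (-0.42+0.13j)], [-0.52-0.35j, (-0.31-0.11j), (0.21-0.74j), -0.94-0.91j, (0.22+0.41j)], [0.16-0.67j, -0.01-0.37j, (0.85-0.08j), (0.57-1.33j), -0.33+0.38j], [(0.08-0.68j), -0.05-0.36j, (0.83-0.17j), 0.41-1.37j, (-0.29+0.41j)]]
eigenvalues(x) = [(-4.06+0j), (1.89+1j), (1.89-1j), (0.73+1.27j), (0.73-1.27j)]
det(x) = -39.64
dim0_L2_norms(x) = [3.54, 3.54, 1.71, 3.81, 3.27]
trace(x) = 1.18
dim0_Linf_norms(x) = [2.11, 2.59, 1.07, 2.28, 3.11]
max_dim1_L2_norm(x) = 3.89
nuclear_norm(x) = 14.03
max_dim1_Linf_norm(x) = 3.11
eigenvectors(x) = [[(0.75+0j),  0.51-0.08j,  (0.51+0.08j),  -0.43-0.16j,  (-0.43+0.16j)], [(0.07+0j),  0.02+0.28j,  0.02-0.28j,  0.35-0.21j,  (0.35+0.21j)], [0.25+0.00j,  -0.05+0.04j,  (-0.05-0.04j),  0.15+0.40j,  (0.15-0.4j)], [-0.26+0.00j,  (-0.45-0.04j),  -0.45+0.04j,  0.47+0.00j,  (0.47-0j)], [0.55+0.00j,  (-0.67+0j),  -0.67-0.00j,  (0.46+0.05j),  (0.46-0.05j)]]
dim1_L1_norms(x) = [7.76, 5.35, 5.4, 6.27, 6.68]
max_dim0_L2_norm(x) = 3.81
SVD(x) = [[-0.29, -0.86, -0.24, -0.18, -0.31], [-0.50, 0.22, 0.06, -0.79, 0.26], [-0.49, 0.17, 0.58, 0.21, -0.58], [0.6, 0.08, 0.11, -0.54, -0.57], [0.24, -0.42, 0.77, -0.08, 0.41]] @ diag([4.575672850694381, 4.132756277724823, 3.669831168134021, 1.159892128120439, 0.4924763556362621]) @ [[0.53, -0.45, 0.11, 0.67, 0.23],  [0.28, 0.00, 0.32, -0.53, 0.73],  [-0.6, -0.77, 0.01, -0.10, 0.16],  [0.40, -0.29, -0.79, -0.36, -0.07],  [-0.33, 0.33, -0.51, 0.37, 0.62]]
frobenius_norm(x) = 7.29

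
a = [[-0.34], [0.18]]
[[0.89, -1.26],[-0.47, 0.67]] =a @ [[-2.63, 3.72]]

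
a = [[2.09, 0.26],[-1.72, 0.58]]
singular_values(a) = [2.71, 0.61]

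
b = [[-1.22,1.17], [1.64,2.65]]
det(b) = -5.152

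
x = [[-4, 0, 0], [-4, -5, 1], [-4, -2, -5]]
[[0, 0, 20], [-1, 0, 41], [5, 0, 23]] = x@[[0, 0, -5], [0, 0, -4], [-1, 0, 1]]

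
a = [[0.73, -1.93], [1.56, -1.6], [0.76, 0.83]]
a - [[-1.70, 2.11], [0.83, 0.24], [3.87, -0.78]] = [[2.43, -4.04], [0.73, -1.84], [-3.11, 1.61]]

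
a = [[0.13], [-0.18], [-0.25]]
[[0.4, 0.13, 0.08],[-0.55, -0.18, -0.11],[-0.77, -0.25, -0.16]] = a @ [[3.08, 1.00, 0.63]]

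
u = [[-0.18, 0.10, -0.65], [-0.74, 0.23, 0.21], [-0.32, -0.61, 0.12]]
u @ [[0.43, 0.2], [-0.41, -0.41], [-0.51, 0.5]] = [[0.21, -0.40], [-0.52, -0.14], [0.05, 0.25]]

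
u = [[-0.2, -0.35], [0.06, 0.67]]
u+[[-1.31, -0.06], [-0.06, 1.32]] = [[-1.51, -0.41],  [0.0, 1.99]]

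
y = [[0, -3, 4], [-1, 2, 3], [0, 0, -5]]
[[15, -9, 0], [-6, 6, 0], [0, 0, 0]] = y @ [[-4, 0, 0], [-5, 3, 0], [0, 0, 0]]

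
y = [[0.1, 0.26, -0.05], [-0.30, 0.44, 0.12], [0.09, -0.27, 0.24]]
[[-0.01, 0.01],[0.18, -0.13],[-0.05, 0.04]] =y@[[-0.40,0.29], [0.12,-0.08], [0.09,-0.05]]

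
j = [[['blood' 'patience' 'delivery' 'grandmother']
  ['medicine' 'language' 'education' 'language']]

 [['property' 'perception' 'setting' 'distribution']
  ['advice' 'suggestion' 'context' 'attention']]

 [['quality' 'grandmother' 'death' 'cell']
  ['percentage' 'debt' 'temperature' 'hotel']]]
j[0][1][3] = 'language'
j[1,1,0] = 'advice'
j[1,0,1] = 'perception'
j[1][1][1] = 'suggestion'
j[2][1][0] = 'percentage'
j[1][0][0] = 'property'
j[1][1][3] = 'attention'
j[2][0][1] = 'grandmother'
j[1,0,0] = 'property'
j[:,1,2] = ['education', 'context', 'temperature']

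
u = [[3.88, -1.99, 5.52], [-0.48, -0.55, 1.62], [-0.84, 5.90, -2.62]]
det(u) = -44.47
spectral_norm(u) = 8.79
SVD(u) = [[-0.74, 0.66, -0.11], [-0.14, 0.01, 0.99], [0.66, 0.75, 0.09]] @ diag([8.78573552476132, 4.032050088502314, 1.2552383728819938]) @ [[-0.38, 0.62, -0.69], [0.48, 0.77, 0.42], [-0.79, 0.17, 0.59]]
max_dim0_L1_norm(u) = 9.76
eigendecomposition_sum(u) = [[1.92-0.40j, (0.52-3.22j), (1.67-1.81j)], [(-0.25+0.53j), 0.67+0.71j, (0.13+0.73j)], [(-0.39+0.75j), 0.93+1.05j, (0.14+1.05j)]] + [[(1.92+0.4j), 0.52+3.22j, 1.67+1.81j], [-0.25-0.53j, (0.67-0.71j), (0.13-0.73j)], [(-0.39-0.75j), 0.93-1.05j, (0.14-1.05j)]] + [[(0.04-0j), (-3.02-0j), 2.17-0.00j], [(0.03-0j), -1.90-0.00j, (1.37-0j)], [-0.06+0.00j, 4.04+0.00j, -2.91+0.00j]]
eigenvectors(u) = [[0.89+0.00j, 0.89-0.00j, -0.56+0.00j], [-0.16+0.21j, -0.16-0.21j, -0.35+0.00j], [(-0.24+0.29j), (-0.24-0.29j), (0.75+0j)]]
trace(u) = 0.71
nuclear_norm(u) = 14.07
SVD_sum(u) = [[2.48, -4.02, 4.47],[0.49, -0.78, 0.87],[-2.20, 3.56, -3.96]] + [[1.28, 2.05, 1.13], [0.02, 0.02, 0.01], [1.45, 2.32, 1.28]] + [[0.11,-0.02,-0.08], [-0.98,0.21,0.73], [-0.09,0.02,0.07]]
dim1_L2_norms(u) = [7.03, 1.78, 6.51]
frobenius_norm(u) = 9.75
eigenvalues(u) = [(2.74+1.36j), (2.74-1.36j), (-4.76+0j)]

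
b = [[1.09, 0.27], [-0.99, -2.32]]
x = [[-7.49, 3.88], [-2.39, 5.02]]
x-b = [[-8.58,3.61], [-1.40,7.34]]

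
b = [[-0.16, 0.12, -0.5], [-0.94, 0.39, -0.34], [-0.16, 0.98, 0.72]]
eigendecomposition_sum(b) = [[(-0.24+0.22j), 0.23+0.12j, (-0.14+0.08j)], [-0.42+0.04j, (0.14+0.3j), -0.21-0.02j], [0.28+0.26j, 0.11-0.27j, (0.11+0.15j)]] + [[(-0.24-0.22j), 0.23-0.12j, -0.14-0.08j], [-0.42-0.04j, 0.14-0.30j, -0.21+0.02j], [(0.28-0.26j), 0.11+0.27j, 0.11-0.15j]] + [[(0.32+0j), -0.33-0.00j, (-0.22-0j)], [-0.10-0.00j, (0.11+0j), 0.07+0.00j], [(-0.72-0j), 0.75+0.00j, (0.5+0j)]]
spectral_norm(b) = 1.29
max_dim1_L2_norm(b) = 1.23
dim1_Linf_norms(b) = [0.5, 0.94, 0.98]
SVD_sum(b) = [[0.01, -0.01, -0.00], [-0.29, 0.51, 0.23], [-0.52, 0.91, 0.41]] + [[-0.32, -0.03, -0.34], [-0.59, -0.05, -0.63], [0.32, 0.03, 0.35]] + [[0.15,0.16,-0.16], [-0.06,-0.06,0.06], [0.04,0.04,-0.04]]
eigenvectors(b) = [[-0.40+0.30j, -0.40-0.30j, -0.40+0.00j], [(-0.64+0j), (-0.64-0j), 0.13+0.00j], [0.39+0.43j, 0.39-0.43j, (0.91+0j)]]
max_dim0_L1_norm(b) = 1.56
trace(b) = 0.95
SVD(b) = [[0.01, -0.43, -0.90], [-0.48, -0.79, 0.37], [-0.88, 0.43, -0.21]] @ diag([1.2905713566079273, 1.0916581699696832, 0.2973348507013846]) @ [[0.46, -0.81, -0.36], [0.68, 0.06, 0.73], [-0.57, -0.58, 0.58]]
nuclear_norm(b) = 2.68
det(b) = 0.42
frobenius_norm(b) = 1.72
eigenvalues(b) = [(0.01+0.67j), (0.01-0.67j), (0.93+0j)]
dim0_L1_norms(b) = [1.26, 1.49, 1.56]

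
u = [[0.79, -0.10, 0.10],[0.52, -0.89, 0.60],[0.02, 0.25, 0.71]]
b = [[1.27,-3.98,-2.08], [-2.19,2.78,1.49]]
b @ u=[[-1.11,2.9,-3.74], [-0.25,-1.88,2.51]]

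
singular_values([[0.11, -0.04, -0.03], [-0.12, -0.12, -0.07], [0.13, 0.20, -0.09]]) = [0.3, 0.12, 0.11]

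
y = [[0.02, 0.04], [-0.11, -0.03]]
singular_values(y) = [0.12, 0.03]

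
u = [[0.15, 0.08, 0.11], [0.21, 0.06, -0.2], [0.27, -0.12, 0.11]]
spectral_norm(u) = 0.37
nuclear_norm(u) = 0.77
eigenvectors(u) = [[0.35, -0.46, -0.17], [-0.73, 0.3, -0.85], [-0.59, -0.84, 0.51]]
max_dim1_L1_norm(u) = 0.5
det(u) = -0.01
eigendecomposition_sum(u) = [[-0.05, 0.04, 0.04], [0.11, -0.08, -0.09], [0.09, -0.06, -0.07]] + [[0.16, 0.02, 0.08], [-0.11, -0.01, -0.05], [0.3, 0.03, 0.15]] + [[0.04, 0.03, -0.01], [0.2, 0.15, -0.06], [-0.12, -0.09, 0.04]]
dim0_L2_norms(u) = [0.37, 0.16, 0.25]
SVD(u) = [[-0.4, 0.24, -0.88], [-0.51, -0.86, -0.00], [-0.76, 0.45, 0.47]] @ diag([0.3747065874898939, 0.26357769132632836, 0.13498805105179237]) @ [[-0.99,0.08,-0.07], [-0.09,-0.33,0.94], [-0.05,-0.94,-0.33]]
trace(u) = 0.32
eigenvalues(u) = [-0.2, 0.3, 0.22]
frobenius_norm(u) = 0.48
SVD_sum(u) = [[0.15,  -0.01,  0.01], [0.19,  -0.01,  0.01], [0.28,  -0.02,  0.02]] + [[-0.01, -0.02, 0.06], [0.02, 0.07, -0.21], [-0.01, -0.04, 0.11]] + [[0.01, 0.11, 0.04],  [0.00, 0.0, 0.0],  [-0.00, -0.06, -0.02]]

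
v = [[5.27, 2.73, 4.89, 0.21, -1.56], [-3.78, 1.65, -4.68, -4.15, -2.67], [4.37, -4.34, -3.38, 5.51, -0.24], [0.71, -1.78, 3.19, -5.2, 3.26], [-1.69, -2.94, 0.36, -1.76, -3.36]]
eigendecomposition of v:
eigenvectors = [[(-0.04+0j), 0.11+0.00j, -0.31-0.12j, -0.31+0.12j, -0.32+0.00j], [(0.79+0j), 0.79+0.00j, -0.12+0.15j, -0.12-0.15j, (-0.03+0j)], [(-0.5+0j), -0.47+0.00j, (0.56+0.08j), 0.56-0.08j, 0.77+0.00j], [-0.30+0.00j, -0.31+0.00j, -0.08+0.31j, -0.08-0.31j, (-0.42+0j)], [(-0.18+0j), (-0.22+0j), (-0.66+0j), -0.66-0.00j, -0.36+0.00j]]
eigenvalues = [(6.99+0j), (6.31+0j), (-5.23+1.17j), (-5.23-1.17j), (-7.87+0j)]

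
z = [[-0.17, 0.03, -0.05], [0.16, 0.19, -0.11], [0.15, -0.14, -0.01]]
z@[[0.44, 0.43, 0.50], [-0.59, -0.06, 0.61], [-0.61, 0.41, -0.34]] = [[-0.06, -0.1, -0.05], [0.03, 0.01, 0.23], [0.15, 0.07, -0.01]]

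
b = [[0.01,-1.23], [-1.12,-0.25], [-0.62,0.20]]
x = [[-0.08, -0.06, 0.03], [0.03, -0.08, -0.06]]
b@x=[[-0.04,0.1,0.07], [0.08,0.09,-0.02], [0.06,0.02,-0.03]]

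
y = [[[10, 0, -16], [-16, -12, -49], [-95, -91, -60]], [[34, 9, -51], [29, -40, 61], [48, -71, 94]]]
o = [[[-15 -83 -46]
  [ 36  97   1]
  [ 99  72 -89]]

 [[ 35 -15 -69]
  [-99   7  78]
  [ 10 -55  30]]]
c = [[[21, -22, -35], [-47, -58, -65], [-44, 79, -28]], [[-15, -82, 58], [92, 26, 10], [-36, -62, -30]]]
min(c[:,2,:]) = -62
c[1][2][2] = -30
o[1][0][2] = -69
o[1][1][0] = -99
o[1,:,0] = [35, -99, 10]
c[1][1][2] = 10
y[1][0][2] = -51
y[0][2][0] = -95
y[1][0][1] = 9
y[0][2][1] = -91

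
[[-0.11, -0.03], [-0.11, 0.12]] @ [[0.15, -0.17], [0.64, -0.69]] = [[-0.04,0.04],[0.06,-0.06]]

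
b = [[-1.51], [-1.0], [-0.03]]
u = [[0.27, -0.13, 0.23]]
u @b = [[-0.28]]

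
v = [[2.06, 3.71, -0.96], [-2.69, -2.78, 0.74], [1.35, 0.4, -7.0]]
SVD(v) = [[-0.37, 0.64, -0.67], [0.33, -0.58, -0.74], [-0.87, -0.50, -0.00]] @ diag([7.715289942895543, 5.032989562501296, 0.7531382083043499]) @ [[-0.37, -0.34, 0.86], [0.44, 0.75, 0.49], [0.82, -0.56, 0.13]]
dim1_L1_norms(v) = [6.73, 6.21, 8.75]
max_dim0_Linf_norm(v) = 7.0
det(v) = -29.25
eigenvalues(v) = [(-0.44+2.02j), (-0.44-2.02j), (-6.84+0j)]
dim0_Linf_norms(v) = [2.69, 3.71, 7.0]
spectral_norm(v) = 7.72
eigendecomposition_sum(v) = [[(0.96+1.29j), 1.87+0.40j, (0.02-0.15j)], [(-1.3-0.3j), (-1.4+0.76j), 0.07+0.11j], [0.18+0.19j, 0.31+0.03j, 0.00-0.02j]] + [[(0.96-1.29j), (1.87-0.4j), 0.02+0.15j], [-1.30+0.30j, (-1.4-0.76j), 0.07-0.11j], [(0.18-0.19j), 0.31-0.03j, 0.02j]] + [[0.14+0.00j, (-0.03-0j), -1.01-0.00j], [(-0.09-0j), 0.02+0.00j, (0.61+0j)], [(1+0j), -0.22-0.00j, -7.00-0.00j]]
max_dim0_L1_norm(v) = 8.7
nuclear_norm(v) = 13.50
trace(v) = -7.72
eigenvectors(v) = [[(-0.76+0j), -0.76-0.00j, (0.14+0j)], [(0.48-0.41j), 0.48+0.41j, (-0.09+0j)], [-0.12+0.01j, (-0.12-0.01j), (0.99+0j)]]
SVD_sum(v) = [[1.05,  0.98,  -2.47], [-0.95,  -0.89,  2.23], [2.46,  2.3,  -5.77]] + [[1.42, 2.44, 1.58], [-1.28, -2.20, -1.42], [-1.10, -1.9, -1.23]] + [[-0.41, 0.28, -0.06], [-0.46, 0.31, -0.07], [-0.0, 0.0, -0.0]]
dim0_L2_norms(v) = [3.65, 4.65, 7.1]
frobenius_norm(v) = 9.24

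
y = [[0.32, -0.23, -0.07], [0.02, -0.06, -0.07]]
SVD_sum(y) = [[0.32, -0.23, -0.08], [0.05, -0.04, -0.01]] + [[0.00,  0.00,  0.01],[-0.03,  -0.02,  -0.06]]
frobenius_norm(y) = 0.41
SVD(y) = [[-0.99, -0.16], [-0.16, 0.99]] @ diag([0.4052842030849157, 0.06960398501396922]) @ [[-0.79, 0.58, 0.20], [-0.45, -0.32, -0.83]]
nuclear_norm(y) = 0.47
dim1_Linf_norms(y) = [0.32, 0.07]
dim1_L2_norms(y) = [0.4, 0.09]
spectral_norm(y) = 0.41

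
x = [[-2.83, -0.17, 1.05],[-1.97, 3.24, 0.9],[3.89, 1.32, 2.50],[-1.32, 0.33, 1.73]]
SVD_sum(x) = [[-2.62,  0.04,  -0.38], [-1.85,  0.03,  -0.27], [4.14,  -0.06,  0.60], [-1.05,  0.02,  -0.15]] + [[-0.07, 0.60, 0.53], [-0.27, 2.38, 2.09], [-0.19, 1.73, 1.52], [-0.13, 1.12, 0.98]] + [[-0.14,-0.81,0.9], [0.15,0.83,-0.93], [-0.06,-0.34,0.38], [-0.14,-0.81,0.9]]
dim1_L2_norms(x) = [3.02, 3.9, 4.81, 2.2]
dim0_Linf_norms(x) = [3.89, 3.24, 2.5]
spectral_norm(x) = 5.40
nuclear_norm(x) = 11.87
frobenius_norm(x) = 7.23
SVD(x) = [[-0.49, 0.19, 0.56], [-0.35, 0.74, -0.57], [0.78, 0.54, 0.24], [-0.2, 0.35, 0.55]] @ diag([5.401035197911148, 4.2807804117979105, 2.1911727127025373]) @ [[0.99, -0.01, 0.14], [-0.08, 0.75, 0.66], [-0.12, -0.66, 0.74]]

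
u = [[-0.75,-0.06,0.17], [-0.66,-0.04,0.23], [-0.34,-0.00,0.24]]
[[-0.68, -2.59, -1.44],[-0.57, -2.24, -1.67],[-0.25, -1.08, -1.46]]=u @ [[0.61, 3.24, 1.11], [3.17, 2.9, -2.55], [-0.17, 0.08, -4.50]]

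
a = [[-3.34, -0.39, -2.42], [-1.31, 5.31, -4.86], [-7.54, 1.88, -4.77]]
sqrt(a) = [[0.55+1.33j, -0.17-0.08j, (-0.23+0.85j)],  [0.22+1.02j, 2.39-0.06j, (-1.12+0.65j)],  [-0.84+2.45j, (0.5-0.15j), (0.25+1.57j)]]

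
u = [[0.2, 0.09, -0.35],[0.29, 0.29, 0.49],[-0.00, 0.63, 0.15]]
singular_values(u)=[0.82, 0.48, 0.31]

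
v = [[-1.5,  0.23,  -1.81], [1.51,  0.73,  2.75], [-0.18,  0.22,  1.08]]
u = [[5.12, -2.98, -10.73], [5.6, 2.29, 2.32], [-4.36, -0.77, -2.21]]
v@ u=[[1.50, 6.39, 20.63],[-0.17, -4.95, -20.59],[-4.40, 0.21, 0.06]]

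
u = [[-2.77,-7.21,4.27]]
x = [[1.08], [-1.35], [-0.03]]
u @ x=[[6.61]]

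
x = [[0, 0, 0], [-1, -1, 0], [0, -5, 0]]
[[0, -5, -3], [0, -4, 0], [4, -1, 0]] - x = [[0, -5, -3], [1, -3, 0], [4, 4, 0]]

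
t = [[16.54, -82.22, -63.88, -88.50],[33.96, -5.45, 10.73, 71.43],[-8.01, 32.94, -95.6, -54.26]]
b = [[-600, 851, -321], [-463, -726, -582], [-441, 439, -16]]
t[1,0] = 33.96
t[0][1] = -82.22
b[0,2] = -321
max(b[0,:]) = 851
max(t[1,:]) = 71.43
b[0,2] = -321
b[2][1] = 439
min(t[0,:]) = -88.5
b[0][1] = 851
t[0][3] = -88.5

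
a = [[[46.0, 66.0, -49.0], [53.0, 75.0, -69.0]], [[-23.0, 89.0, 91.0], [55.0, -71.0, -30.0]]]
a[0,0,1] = 66.0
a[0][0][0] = 46.0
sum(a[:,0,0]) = 23.0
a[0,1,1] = 75.0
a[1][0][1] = 89.0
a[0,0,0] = 46.0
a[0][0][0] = 46.0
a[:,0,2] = [-49.0, 91.0]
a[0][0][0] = 46.0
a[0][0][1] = 66.0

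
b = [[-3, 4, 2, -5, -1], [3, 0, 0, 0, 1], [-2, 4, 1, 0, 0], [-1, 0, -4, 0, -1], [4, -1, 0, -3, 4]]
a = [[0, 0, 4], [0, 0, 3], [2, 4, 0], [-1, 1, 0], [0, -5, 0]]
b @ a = [[9, 8, 0], [0, -5, 12], [2, 4, 4], [-8, -11, -4], [3, -23, 13]]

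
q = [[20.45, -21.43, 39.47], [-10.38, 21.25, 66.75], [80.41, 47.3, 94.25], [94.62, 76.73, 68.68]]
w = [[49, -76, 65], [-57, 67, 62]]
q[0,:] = [20.45, -21.43, 39.47]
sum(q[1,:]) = 77.62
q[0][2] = 39.47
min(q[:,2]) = 39.47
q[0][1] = -21.43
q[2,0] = 80.41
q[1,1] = 21.25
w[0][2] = 65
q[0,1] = -21.43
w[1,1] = 67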